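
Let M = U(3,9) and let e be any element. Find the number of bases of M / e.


Contracting e from U(3,9) gives U(2,8).
Bases of U(2,8) = C(8,2) = (8 * 7) / (1 * 2) = 28.

28


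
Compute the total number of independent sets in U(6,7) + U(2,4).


For a direct sum, |I(M1+M2)| = |I(M1)| * |I(M2)|.
|I(U(6,7))| = sum C(7,k) for k=0..6 = 127.
|I(U(2,4))| = sum C(4,k) for k=0..2 = 11.
Total = 127 * 11 = 1397.

1397


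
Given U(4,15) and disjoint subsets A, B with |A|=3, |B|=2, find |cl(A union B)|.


|A union B| = 3 + 2 = 5 (disjoint).
In U(4,15), cl(S) = S if |S| < 4, else cl(S) = E.
Since 5 >= 4, cl(A union B) = E.
|cl(A union B)| = 15.

15


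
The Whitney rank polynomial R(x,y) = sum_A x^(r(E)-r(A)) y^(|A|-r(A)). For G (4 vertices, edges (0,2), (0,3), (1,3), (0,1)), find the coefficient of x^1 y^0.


R(x,y) = sum over A in 2^E of x^(r(E)-r(A)) * y^(|A|-r(A)).
G has 4 vertices, 4 edges. r(E) = 3.
Enumerate all 2^4 = 16 subsets.
Count subsets with r(E)-r(A)=1 and |A|-r(A)=0: 6.

6


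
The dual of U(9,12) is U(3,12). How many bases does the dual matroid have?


The dual of U(r,n) is U(n-r, n) = U(3,12).
Bases of U(3,12) are all (3)-element subsets.
|B(M*)| = (12 choose 3) = 220.

220


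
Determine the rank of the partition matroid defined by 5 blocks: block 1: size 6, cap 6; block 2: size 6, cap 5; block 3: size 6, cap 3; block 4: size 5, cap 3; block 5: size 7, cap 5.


Rank of a partition matroid = sum of min(|Si|, ci) for each block.
= min(6,6) + min(6,5) + min(6,3) + min(5,3) + min(7,5)
= 6 + 5 + 3 + 3 + 5
= 22.

22


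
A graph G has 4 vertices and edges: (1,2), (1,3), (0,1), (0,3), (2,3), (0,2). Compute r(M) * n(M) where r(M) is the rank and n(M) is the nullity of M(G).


r(M) = |V| - c = 4 - 1 = 3.
nullity = |E| - r(M) = 6 - 3 = 3.
Product = 3 * 3 = 9.

9


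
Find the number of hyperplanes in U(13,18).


Hyperplanes of U(13,18) are flats of rank 12.
In a uniform matroid, these are exactly the (12)-element subsets.
Count = (18 choose 12) = 18564.

18564


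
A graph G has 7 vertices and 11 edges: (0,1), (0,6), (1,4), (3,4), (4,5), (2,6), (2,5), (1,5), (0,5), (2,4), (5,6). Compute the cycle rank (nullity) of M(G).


Cycle rank (nullity) = |E| - r(M) = |E| - (|V| - c).
|E| = 11, |V| = 7, c = 1.
Nullity = 11 - (7 - 1) = 11 - 6 = 5.

5


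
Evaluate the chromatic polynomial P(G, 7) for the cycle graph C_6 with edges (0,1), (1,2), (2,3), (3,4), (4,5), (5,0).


P(C_6, k) = (k-1)^6 + (-1)^6*(k-1).
P(7) = (6)^6 + 6
= 46656 + 6 = 46662.

46662


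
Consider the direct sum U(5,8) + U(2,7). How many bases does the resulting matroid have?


Bases of a direct sum M1 + M2: |B| = |B(M1)| * |B(M2)|.
|B(U(5,8))| = C(8,5) = 56.
|B(U(2,7))| = C(7,2) = 21.
Total bases = 56 * 21 = 1176.

1176


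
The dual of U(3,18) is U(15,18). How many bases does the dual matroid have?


The dual of U(r,n) is U(n-r, n) = U(15,18).
Bases of U(15,18) are all (15)-element subsets.
|B(M*)| = (18 choose 15) = 816.

816


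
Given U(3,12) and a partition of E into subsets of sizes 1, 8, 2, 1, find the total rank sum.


r(Ai) = min(|Ai|, 3) for each part.
Sum = min(1,3) + min(8,3) + min(2,3) + min(1,3)
    = 1 + 3 + 2 + 1
    = 7.

7


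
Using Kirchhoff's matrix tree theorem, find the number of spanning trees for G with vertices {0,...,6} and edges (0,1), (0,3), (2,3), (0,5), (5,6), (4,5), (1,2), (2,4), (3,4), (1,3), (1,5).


By Kirchhoff's matrix tree theorem, the number of spanning trees equals
the determinant of any cofactor of the Laplacian matrix L.
G has 7 vertices and 11 edges.
Computing the (6 x 6) cofactor determinant gives 130.

130


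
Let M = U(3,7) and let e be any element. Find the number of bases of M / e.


Contracting e from U(3,7) gives U(2,6).
Bases of U(2,6) = (6 choose 2) = 15.

15


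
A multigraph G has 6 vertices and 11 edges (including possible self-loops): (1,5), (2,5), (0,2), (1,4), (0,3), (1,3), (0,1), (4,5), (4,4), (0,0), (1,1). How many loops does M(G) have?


In a graphic matroid, a loop is a self-loop edge (u,u) with rank 0.
Examining all 11 edges for self-loops...
Self-loops found: (4,4), (0,0), (1,1)
Number of loops = 3.

3


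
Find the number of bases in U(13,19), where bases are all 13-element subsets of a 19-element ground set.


Bases of U(13,19) are all 13-element subsets of the 19-element ground set.
Number of bases = C(19,13).
(19 choose 13) = 27132.

27132


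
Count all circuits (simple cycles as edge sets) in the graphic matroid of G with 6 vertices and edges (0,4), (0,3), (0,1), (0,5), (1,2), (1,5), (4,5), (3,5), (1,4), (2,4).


A circuit in a graphic matroid = edge set of a simple cycle.
G has 6 vertices and 10 edges.
Enumerating all minimal edge subsets forming cycles...
Total circuits found: 19.

19


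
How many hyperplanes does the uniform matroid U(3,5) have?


Hyperplanes of U(3,5) are flats of rank 2.
In a uniform matroid, these are exactly the (2)-element subsets.
Count = C(5,2) = (5 * 4) / (1 * 2) = 10.

10


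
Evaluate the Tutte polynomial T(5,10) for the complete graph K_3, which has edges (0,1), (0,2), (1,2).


T(K_3; x,y) = x^2 + x + y.
T(5,10) = 25 + 5 + 10 = 40.

40


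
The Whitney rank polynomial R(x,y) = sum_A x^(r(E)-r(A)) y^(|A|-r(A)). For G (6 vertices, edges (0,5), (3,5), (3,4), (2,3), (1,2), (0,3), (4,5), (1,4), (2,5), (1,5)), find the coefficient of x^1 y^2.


R(x,y) = sum over A in 2^E of x^(r(E)-r(A)) * y^(|A|-r(A)).
G has 6 vertices, 10 edges. r(E) = 5.
Enumerate all 2^10 = 1024 subsets.
Count subsets with r(E)-r(A)=1 and |A|-r(A)=2: 53.

53


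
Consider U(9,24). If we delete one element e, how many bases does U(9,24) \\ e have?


Deleting e from U(9,24) gives U(9,23) since n > r.
Bases of U(9,23) = C(23,9) = 817190.

817190


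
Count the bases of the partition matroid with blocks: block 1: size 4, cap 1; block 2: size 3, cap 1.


A basis picks exactly ci elements from block i.
Number of bases = product of C(|Si|, ci).
= C(4,1) * C(3,1)
= 4 * 3
= 12.

12


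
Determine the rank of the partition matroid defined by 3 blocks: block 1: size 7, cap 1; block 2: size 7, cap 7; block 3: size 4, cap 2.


Rank of a partition matroid = sum of min(|Si|, ci) for each block.
= min(7,1) + min(7,7) + min(4,2)
= 1 + 7 + 2
= 10.

10


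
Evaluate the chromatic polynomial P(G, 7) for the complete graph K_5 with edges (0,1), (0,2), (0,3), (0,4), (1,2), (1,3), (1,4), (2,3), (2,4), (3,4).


P(K_5, k) = k(k-1)(k-2)...(k-4).
P(7) = (7) * (6) * (5) * (4) * (3) = 2520.

2520


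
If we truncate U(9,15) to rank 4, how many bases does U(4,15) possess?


Truncating U(9,15) to rank 4 gives U(4,15).
Bases of U(4,15) are all 4-element subsets of 15 elements.
Number of bases = C(15,4) = (15 * 14 * 13 * 12) / (1 * 2 * 3 * 4) = 1365.

1365


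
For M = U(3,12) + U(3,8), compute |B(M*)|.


(M1+M2)* = M1* + M2*.
M1* = U(9,12), bases: C(12,9) = 220.
M2* = U(5,8), bases: C(8,5) = 56.
|B(M*)| = 220 * 56 = 12320.

12320


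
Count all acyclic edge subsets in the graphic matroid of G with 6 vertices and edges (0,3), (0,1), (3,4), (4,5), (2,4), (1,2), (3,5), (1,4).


An independent set in a graphic matroid is an acyclic edge subset.
G has 6 vertices and 8 edges.
Enumerate all 2^8 = 256 subsets, checking for acyclicity.
Total independent sets = 180.

180


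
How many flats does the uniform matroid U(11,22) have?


Flats of U(11,22): every subset of size < 11 is a flat, plus E itself.
Count = (22 choose 0) + (22 choose 1) + (22 choose 2) + (22 choose 3) + (22 choose 4) + (22 choose 5) + (22 choose 6) + (22 choose 7) + (22 choose 8) + (22 choose 9) + (22 choose 10) + 1
     = 1 + 22 + 231 + 1540 + 7315 + 26334 + 74613 + 170544 + 319770 + 497420 + 646646 + 1
     = 1744437.

1744437


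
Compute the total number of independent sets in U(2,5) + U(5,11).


For a direct sum, |I(M1+M2)| = |I(M1)| * |I(M2)|.
|I(U(2,5))| = sum C(5,k) for k=0..2 = 16.
|I(U(5,11))| = sum C(11,k) for k=0..5 = 1024.
Total = 16 * 1024 = 16384.

16384


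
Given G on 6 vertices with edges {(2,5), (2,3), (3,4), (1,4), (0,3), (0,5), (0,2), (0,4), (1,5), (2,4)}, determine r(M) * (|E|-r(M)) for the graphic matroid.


r(M) = |V| - c = 6 - 1 = 5.
nullity = |E| - r(M) = 10 - 5 = 5.
Product = 5 * 5 = 25.

25


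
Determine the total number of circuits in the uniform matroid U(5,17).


In U(5,17), circuits are the (6)-element subsets.
Any set of 6 elements is dependent, and removing any one element gives
an independent set of size 5, so it is a minimal dependent set.
Number of circuits = C(17,6) = 12376.

12376


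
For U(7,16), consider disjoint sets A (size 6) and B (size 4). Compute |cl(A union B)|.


|A union B| = 6 + 4 = 10 (disjoint).
In U(7,16), cl(S) = S if |S| < 7, else cl(S) = E.
Since 10 >= 7, cl(A union B) = E.
|cl(A union B)| = 16.

16


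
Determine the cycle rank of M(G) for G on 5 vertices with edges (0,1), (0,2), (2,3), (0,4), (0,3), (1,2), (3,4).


Cycle rank (nullity) = |E| - r(M) = |E| - (|V| - c).
|E| = 7, |V| = 5, c = 1.
Nullity = 7 - (5 - 1) = 7 - 4 = 3.

3


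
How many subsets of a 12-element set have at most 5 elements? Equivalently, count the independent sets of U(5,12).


Independent sets of U(5,12) are all subsets of size <= 5.
Count = C(12,0) + C(12,1) + C(12,2) + C(12,3) + C(12,4) + C(12,5)
     = 1 + 12 + 66 + 220 + 495 + 792
     = 1586.

1586


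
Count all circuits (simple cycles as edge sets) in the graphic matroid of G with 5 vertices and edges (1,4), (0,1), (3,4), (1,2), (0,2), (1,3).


A circuit in a graphic matroid = edge set of a simple cycle.
G has 5 vertices and 6 edges.
Enumerating all minimal edge subsets forming cycles...
Total circuits found: 2.

2


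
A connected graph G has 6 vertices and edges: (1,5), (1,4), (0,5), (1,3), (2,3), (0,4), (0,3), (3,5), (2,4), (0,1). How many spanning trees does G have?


By Kirchhoff's matrix tree theorem, the number of spanning trees equals
the determinant of any cofactor of the Laplacian matrix L.
G has 6 vertices and 10 edges.
Computing the (5 x 5) cofactor determinant gives 115.

115


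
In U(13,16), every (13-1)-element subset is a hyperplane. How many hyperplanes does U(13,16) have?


Hyperplanes of U(13,16) are flats of rank 12.
In a uniform matroid, these are exactly the (12)-element subsets.
Count = (16 choose 12) = 1820.

1820


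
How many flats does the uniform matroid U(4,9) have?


Flats of U(4,9): every subset of size < 4 is a flat, plus E itself.
Count = (9 choose 0) + (9 choose 1) + (9 choose 2) + (9 choose 3) + 1
     = 1 + 9 + 36 + 84 + 1
     = 131.

131


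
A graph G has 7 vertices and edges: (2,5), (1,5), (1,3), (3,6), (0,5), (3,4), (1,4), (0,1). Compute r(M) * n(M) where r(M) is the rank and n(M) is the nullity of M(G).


r(M) = |V| - c = 7 - 1 = 6.
nullity = |E| - r(M) = 8 - 6 = 2.
Product = 6 * 2 = 12.

12


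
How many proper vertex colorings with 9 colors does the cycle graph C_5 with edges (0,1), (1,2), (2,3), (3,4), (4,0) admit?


P(C_5, k) = (k-1)^5 + (-1)^5*(k-1).
P(9) = (8)^5 - 8
= 32768 - 8 = 32760.

32760


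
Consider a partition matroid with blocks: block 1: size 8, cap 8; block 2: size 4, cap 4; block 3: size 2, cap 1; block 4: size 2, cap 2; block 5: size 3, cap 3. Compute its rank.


Rank of a partition matroid = sum of min(|Si|, ci) for each block.
= min(8,8) + min(4,4) + min(2,1) + min(2,2) + min(3,3)
= 8 + 4 + 1 + 2 + 3
= 18.

18


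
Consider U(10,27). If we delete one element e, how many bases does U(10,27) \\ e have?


Deleting e from U(10,27) gives U(10,26) since n > r.
Bases of U(10,26) = (26 choose 10) = 5311735.

5311735


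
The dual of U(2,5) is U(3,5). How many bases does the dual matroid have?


The dual of U(r,n) is U(n-r, n) = U(3,5).
Bases of U(3,5) are all (3)-element subsets.
|B(M*)| = C(5,3) = (5 * 4 * 3) / (1 * 2 * 3) = 10.

10


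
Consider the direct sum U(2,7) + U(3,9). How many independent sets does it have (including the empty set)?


For a direct sum, |I(M1+M2)| = |I(M1)| * |I(M2)|.
|I(U(2,7))| = sum C(7,k) for k=0..2 = 29.
|I(U(3,9))| = sum C(9,k) for k=0..3 = 130.
Total = 29 * 130 = 3770.

3770


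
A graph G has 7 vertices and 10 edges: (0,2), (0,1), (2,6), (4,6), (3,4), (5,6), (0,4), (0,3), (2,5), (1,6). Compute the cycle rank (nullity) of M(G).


Cycle rank (nullity) = |E| - r(M) = |E| - (|V| - c).
|E| = 10, |V| = 7, c = 1.
Nullity = 10 - (7 - 1) = 10 - 6 = 4.

4


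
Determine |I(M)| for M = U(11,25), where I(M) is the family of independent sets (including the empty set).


Independent sets of U(11,25) are all subsets of size <= 11.
Count = (25 choose 0) + (25 choose 1) + (25 choose 2) + (25 choose 3) + (25 choose 4) + (25 choose 5) + (25 choose 6) + (25 choose 7) + (25 choose 8) + (25 choose 9) + (25 choose 10) + (25 choose 11)
     = 1 + 25 + 300 + 2300 + 12650 + 53130 + 177100 + 480700 + 1081575 + 2042975 + 3268760 + 4457400
     = 11576916.

11576916


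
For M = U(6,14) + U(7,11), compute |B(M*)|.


(M1+M2)* = M1* + M2*.
M1* = U(8,14), bases: C(14,8) = 3003.
M2* = U(4,11), bases: C(11,4) = 330.
|B(M*)| = 3003 * 330 = 990990.

990990


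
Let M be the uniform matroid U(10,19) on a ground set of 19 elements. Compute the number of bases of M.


Bases of U(10,19) are all 10-element subsets of the 19-element ground set.
Number of bases = C(19,10).
C(19,10) = 92378.

92378


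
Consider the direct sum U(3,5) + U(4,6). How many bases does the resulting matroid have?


Bases of a direct sum M1 + M2: |B| = |B(M1)| * |B(M2)|.
|B(U(3,5))| = C(5,3) = 10.
|B(U(4,6))| = C(6,4) = 15.
Total bases = 10 * 15 = 150.

150


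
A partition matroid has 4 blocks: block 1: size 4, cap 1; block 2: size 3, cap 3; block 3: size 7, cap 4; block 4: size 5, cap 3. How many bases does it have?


A basis picks exactly ci elements from block i.
Number of bases = product of C(|Si|, ci).
= C(4,1) * C(3,3) * C(7,4) * C(5,3)
= 4 * 1 * 35 * 10
= 1400.

1400


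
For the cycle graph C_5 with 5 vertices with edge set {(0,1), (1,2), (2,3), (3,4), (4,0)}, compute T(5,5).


T(C_5; x,y) = x + x^2 + ... + x^(4) + y.
T(5,5) = 5^1 + 5^2 + 5^3 + 5^4 + 5
= 5 + 25 + 125 + 625 + 5
= 785.

785


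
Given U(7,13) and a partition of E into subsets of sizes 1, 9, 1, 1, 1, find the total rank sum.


r(Ai) = min(|Ai|, 7) for each part.
Sum = min(1,7) + min(9,7) + min(1,7) + min(1,7) + min(1,7)
    = 1 + 7 + 1 + 1 + 1
    = 11.

11


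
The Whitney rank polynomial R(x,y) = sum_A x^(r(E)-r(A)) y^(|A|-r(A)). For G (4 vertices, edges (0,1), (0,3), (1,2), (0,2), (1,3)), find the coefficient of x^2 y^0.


R(x,y) = sum over A in 2^E of x^(r(E)-r(A)) * y^(|A|-r(A)).
G has 4 vertices, 5 edges. r(E) = 3.
Enumerate all 2^5 = 32 subsets.
Count subsets with r(E)-r(A)=2 and |A|-r(A)=0: 5.

5


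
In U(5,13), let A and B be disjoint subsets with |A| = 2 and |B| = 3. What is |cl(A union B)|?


|A union B| = 2 + 3 = 5 (disjoint).
In U(5,13), cl(S) = S if |S| < 5, else cl(S) = E.
Since 5 >= 5, cl(A union B) = E.
|cl(A union B)| = 13.

13


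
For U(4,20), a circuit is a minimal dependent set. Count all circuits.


In U(4,20), circuits are the (5)-element subsets.
Any set of 5 elements is dependent, and removing any one element gives
an independent set of size 4, so it is a minimal dependent set.
Number of circuits = C(20,5) = 20! / (5! * 15!) = 15504.

15504


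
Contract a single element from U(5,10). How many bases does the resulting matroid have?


Contracting e from U(5,10) gives U(4,9).
Bases of U(4,9) = C(9,4) = (9 * 8 * 7 * 6) / (1 * 2 * 3 * 4) = 126.

126


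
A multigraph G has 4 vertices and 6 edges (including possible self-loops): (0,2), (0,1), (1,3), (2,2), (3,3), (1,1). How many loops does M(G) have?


In a graphic matroid, a loop is a self-loop edge (u,u) with rank 0.
Examining all 6 edges for self-loops...
Self-loops found: (2,2), (3,3), (1,1)
Number of loops = 3.

3


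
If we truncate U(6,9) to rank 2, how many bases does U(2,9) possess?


Truncating U(6,9) to rank 2 gives U(2,9).
Bases of U(2,9) are all 2-element subsets of 9 elements.
Number of bases = C(9,2) = 9! / (2! * 7!) = 36.

36


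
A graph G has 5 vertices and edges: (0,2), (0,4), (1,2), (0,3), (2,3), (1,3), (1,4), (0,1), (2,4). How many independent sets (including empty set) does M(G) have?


An independent set in a graphic matroid is an acyclic edge subset.
G has 5 vertices and 9 edges.
Enumerate all 2^9 = 512 subsets, checking for acyclicity.
Total independent sets = 198.

198


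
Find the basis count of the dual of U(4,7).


The dual of U(r,n) is U(n-r, n) = U(3,7).
Bases of U(3,7) are all (3)-element subsets.
|B(M*)| = C(7,3) = (7 * 6 * 5) / (1 * 2 * 3) = 35.

35


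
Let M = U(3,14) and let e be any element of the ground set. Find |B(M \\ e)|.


Deleting e from U(3,14) gives U(3,13) since n > r.
Bases of U(3,13) = C(13,3) = 13! / (3! * 10!) = 286.

286


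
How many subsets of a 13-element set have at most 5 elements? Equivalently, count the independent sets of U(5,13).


Independent sets of U(5,13) are all subsets of size <= 5.
Count = C(13,0) + C(13,1) + C(13,2) + C(13,3) + C(13,4) + C(13,5)
     = 1 + 13 + 78 + 286 + 715 + 1287
     = 2380.

2380


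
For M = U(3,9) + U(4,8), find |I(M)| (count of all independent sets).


For a direct sum, |I(M1+M2)| = |I(M1)| * |I(M2)|.
|I(U(3,9))| = sum C(9,k) for k=0..3 = 130.
|I(U(4,8))| = sum C(8,k) for k=0..4 = 163.
Total = 130 * 163 = 21190.

21190


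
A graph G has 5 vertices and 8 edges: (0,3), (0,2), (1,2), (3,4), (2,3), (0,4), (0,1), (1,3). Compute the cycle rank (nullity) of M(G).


Cycle rank (nullity) = |E| - r(M) = |E| - (|V| - c).
|E| = 8, |V| = 5, c = 1.
Nullity = 8 - (5 - 1) = 8 - 4 = 4.

4


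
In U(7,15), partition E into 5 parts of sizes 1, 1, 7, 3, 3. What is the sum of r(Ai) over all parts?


r(Ai) = min(|Ai|, 7) for each part.
Sum = min(1,7) + min(1,7) + min(7,7) + min(3,7) + min(3,7)
    = 1 + 1 + 7 + 3 + 3
    = 15.

15


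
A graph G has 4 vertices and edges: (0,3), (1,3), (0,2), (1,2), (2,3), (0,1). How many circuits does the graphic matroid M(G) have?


A circuit in a graphic matroid = edge set of a simple cycle.
G has 4 vertices and 6 edges.
Enumerating all minimal edge subsets forming cycles...
Total circuits found: 7.

7


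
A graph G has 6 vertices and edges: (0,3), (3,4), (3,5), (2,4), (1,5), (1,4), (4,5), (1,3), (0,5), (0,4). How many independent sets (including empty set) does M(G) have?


An independent set in a graphic matroid is an acyclic edge subset.
G has 6 vertices and 10 edges.
Enumerate all 2^10 = 1024 subsets, checking for acyclicity.
Total independent sets = 396.

396


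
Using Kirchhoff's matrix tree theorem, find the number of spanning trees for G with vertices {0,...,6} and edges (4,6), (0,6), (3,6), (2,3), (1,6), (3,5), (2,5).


By Kirchhoff's matrix tree theorem, the number of spanning trees equals
the determinant of any cofactor of the Laplacian matrix L.
G has 7 vertices and 7 edges.
Computing the (6 x 6) cofactor determinant gives 3.

3


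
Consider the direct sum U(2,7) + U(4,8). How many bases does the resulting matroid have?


Bases of a direct sum M1 + M2: |B| = |B(M1)| * |B(M2)|.
|B(U(2,7))| = C(7,2) = 21.
|B(U(4,8))| = C(8,4) = 70.
Total bases = 21 * 70 = 1470.

1470


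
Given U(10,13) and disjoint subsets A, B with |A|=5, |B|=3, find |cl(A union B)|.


|A union B| = 5 + 3 = 8 (disjoint).
In U(10,13), cl(S) = S if |S| < 10, else cl(S) = E.
Since 8 < 10, cl(A union B) = A union B.
|cl(A union B)| = 8.

8


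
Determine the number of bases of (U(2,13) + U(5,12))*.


(M1+M2)* = M1* + M2*.
M1* = U(11,13), bases: C(13,11) = 78.
M2* = U(7,12), bases: C(12,7) = 792.
|B(M*)| = 78 * 792 = 61776.

61776


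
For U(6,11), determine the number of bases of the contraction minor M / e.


Contracting e from U(6,11) gives U(5,10).
Bases of U(5,10) = C(10,5) = 252.

252


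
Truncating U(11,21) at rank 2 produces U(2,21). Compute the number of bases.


Truncating U(11,21) to rank 2 gives U(2,21).
Bases of U(2,21) are all 2-element subsets of 21 elements.
Number of bases = (21 choose 2) = 210.

210


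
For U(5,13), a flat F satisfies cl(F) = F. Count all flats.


Flats of U(5,13): every subset of size < 5 is a flat, plus E itself.
Count = (13 choose 0) + (13 choose 1) + (13 choose 2) + (13 choose 3) + (13 choose 4) + 1
     = 1 + 13 + 78 + 286 + 715 + 1
     = 1094.

1094


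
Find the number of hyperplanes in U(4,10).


Hyperplanes of U(4,10) are flats of rank 3.
In a uniform matroid, these are exactly the (3)-element subsets.
Count = C(10,3) = (10 * 9 * 8) / (1 * 2 * 3) = 120.

120


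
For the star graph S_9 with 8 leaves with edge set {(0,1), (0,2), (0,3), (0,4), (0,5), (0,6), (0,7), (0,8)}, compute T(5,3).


A star on 9 vertices is a tree with 8 edges.
T(x,y) = x^(8) for any tree.
T(5,3) = 5^8 = 390625.

390625


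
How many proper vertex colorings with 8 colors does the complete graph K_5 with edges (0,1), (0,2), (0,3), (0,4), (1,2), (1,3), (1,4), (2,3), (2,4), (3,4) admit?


P(K_5, k) = k(k-1)(k-2)...(k-4).
P(8) = (8) * (7) * (6) * (5) * (4) = 6720.

6720


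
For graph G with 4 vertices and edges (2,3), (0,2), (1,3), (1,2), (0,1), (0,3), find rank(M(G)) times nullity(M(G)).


r(M) = |V| - c = 4 - 1 = 3.
nullity = |E| - r(M) = 6 - 3 = 3.
Product = 3 * 3 = 9.

9


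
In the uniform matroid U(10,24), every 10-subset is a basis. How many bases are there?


Bases of U(10,24) are all 10-element subsets of the 24-element ground set.
Number of bases = C(24,10).
C(24,10) = 24! / (10! * 14!) = 1961256.

1961256


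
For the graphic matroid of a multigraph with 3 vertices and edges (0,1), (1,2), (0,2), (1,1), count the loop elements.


In a graphic matroid, a loop is a self-loop edge (u,u) with rank 0.
Examining all 4 edges for self-loops...
Self-loops found: (1,1)
Number of loops = 1.

1


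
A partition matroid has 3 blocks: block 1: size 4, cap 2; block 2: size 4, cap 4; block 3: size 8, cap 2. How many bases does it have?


A basis picks exactly ci elements from block i.
Number of bases = product of C(|Si|, ci).
= C(4,2) * C(4,4) * C(8,2)
= 6 * 1 * 28
= 168.

168


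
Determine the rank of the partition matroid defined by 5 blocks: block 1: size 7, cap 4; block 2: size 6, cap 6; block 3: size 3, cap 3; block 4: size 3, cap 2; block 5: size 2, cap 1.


Rank of a partition matroid = sum of min(|Si|, ci) for each block.
= min(7,4) + min(6,6) + min(3,3) + min(3,2) + min(2,1)
= 4 + 6 + 3 + 2 + 1
= 16.

16


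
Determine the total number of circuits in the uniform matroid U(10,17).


In U(10,17), circuits are the (11)-element subsets.
Any set of 11 elements is dependent, and removing any one element gives
an independent set of size 10, so it is a minimal dependent set.
Number of circuits = C(17,11) = 12376.

12376


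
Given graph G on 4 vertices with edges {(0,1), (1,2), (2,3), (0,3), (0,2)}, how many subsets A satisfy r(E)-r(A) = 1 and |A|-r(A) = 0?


R(x,y) = sum over A in 2^E of x^(r(E)-r(A)) * y^(|A|-r(A)).
G has 4 vertices, 5 edges. r(E) = 3.
Enumerate all 2^5 = 32 subsets.
Count subsets with r(E)-r(A)=1 and |A|-r(A)=0: 10.

10


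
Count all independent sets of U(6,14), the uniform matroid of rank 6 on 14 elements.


Independent sets of U(6,14) are all subsets of size <= 6.
Count = C(14,0) + C(14,1) + C(14,2) + C(14,3) + C(14,4) + C(14,5) + C(14,6)
     = 1 + 14 + 91 + 364 + 1001 + 2002 + 3003
     = 6476.

6476


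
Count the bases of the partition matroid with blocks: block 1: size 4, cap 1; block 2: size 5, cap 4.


A basis picks exactly ci elements from block i.
Number of bases = product of C(|Si|, ci).
= C(4,1) * C(5,4)
= 4 * 5
= 20.

20


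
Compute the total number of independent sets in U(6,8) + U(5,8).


For a direct sum, |I(M1+M2)| = |I(M1)| * |I(M2)|.
|I(U(6,8))| = sum C(8,k) for k=0..6 = 247.
|I(U(5,8))| = sum C(8,k) for k=0..5 = 219.
Total = 247 * 219 = 54093.

54093


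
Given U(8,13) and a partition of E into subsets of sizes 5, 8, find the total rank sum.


r(Ai) = min(|Ai|, 8) for each part.
Sum = min(5,8) + min(8,8)
    = 5 + 8
    = 13.

13


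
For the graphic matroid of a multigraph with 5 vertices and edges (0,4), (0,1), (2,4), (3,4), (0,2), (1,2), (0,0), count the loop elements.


In a graphic matroid, a loop is a self-loop edge (u,u) with rank 0.
Examining all 7 edges for self-loops...
Self-loops found: (0,0)
Number of loops = 1.

1


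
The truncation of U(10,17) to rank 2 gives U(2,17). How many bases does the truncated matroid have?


Truncating U(10,17) to rank 2 gives U(2,17).
Bases of U(2,17) are all 2-element subsets of 17 elements.
Number of bases = C(17,2) = 17! / (2! * 15!) = 136.

136


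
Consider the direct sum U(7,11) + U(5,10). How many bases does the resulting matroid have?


Bases of a direct sum M1 + M2: |B| = |B(M1)| * |B(M2)|.
|B(U(7,11))| = C(11,7) = 330.
|B(U(5,10))| = C(10,5) = 252.
Total bases = 330 * 252 = 83160.

83160


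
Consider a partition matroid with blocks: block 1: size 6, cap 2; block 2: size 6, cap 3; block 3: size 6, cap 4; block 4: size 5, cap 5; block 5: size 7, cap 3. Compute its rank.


Rank of a partition matroid = sum of min(|Si|, ci) for each block.
= min(6,2) + min(6,3) + min(6,4) + min(5,5) + min(7,3)
= 2 + 3 + 4 + 5 + 3
= 17.

17


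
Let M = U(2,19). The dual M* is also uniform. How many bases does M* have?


The dual of U(r,n) is U(n-r, n) = U(17,19).
Bases of U(17,19) are all (17)-element subsets.
|B(M*)| = (19 choose 17) = 171.

171


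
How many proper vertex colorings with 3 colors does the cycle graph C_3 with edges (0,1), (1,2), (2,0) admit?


P(C_3, k) = (k-1)^3 + (-1)^3*(k-1).
P(3) = (2)^3 - 2
= 8 - 2 = 6.

6


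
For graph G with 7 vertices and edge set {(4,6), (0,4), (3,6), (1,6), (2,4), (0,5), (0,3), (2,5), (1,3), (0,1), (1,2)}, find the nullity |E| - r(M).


Cycle rank (nullity) = |E| - r(M) = |E| - (|V| - c).
|E| = 11, |V| = 7, c = 1.
Nullity = 11 - (7 - 1) = 11 - 6 = 5.

5


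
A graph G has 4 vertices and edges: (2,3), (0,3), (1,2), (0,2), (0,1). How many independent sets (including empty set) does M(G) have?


An independent set in a graphic matroid is an acyclic edge subset.
G has 4 vertices and 5 edges.
Enumerate all 2^5 = 32 subsets, checking for acyclicity.
Total independent sets = 24.

24


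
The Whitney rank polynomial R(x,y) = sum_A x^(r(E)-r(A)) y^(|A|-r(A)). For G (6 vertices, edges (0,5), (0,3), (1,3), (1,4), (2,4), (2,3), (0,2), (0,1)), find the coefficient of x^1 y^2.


R(x,y) = sum over A in 2^E of x^(r(E)-r(A)) * y^(|A|-r(A)).
G has 6 vertices, 8 edges. r(E) = 5.
Enumerate all 2^8 = 256 subsets.
Count subsets with r(E)-r(A)=1 and |A|-r(A)=2: 8.

8


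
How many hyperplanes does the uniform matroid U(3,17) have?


Hyperplanes of U(3,17) are flats of rank 2.
In a uniform matroid, these are exactly the (2)-element subsets.
Count = C(17,2) = (17 * 16) / (1 * 2) = 136.

136


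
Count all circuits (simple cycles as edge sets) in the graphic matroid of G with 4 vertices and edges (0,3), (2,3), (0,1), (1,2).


A circuit in a graphic matroid = edge set of a simple cycle.
G has 4 vertices and 4 edges.
Enumerating all minimal edge subsets forming cycles...
Total circuits found: 1.

1


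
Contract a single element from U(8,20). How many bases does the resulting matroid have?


Contracting e from U(8,20) gives U(7,19).
Bases of U(7,19) = C(19,7) = 50388.

50388


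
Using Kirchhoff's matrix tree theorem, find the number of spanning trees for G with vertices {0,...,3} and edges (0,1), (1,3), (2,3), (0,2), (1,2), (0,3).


By Kirchhoff's matrix tree theorem, the number of spanning trees equals
the determinant of any cofactor of the Laplacian matrix L.
G has 4 vertices and 6 edges.
Computing the (3 x 3) cofactor determinant gives 16.

16


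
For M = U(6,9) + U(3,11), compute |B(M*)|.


(M1+M2)* = M1* + M2*.
M1* = U(3,9), bases: C(9,3) = 84.
M2* = U(8,11), bases: C(11,8) = 165.
|B(M*)| = 84 * 165 = 13860.

13860


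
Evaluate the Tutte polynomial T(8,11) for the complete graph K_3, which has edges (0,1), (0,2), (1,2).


T(K_3; x,y) = x^2 + x + y.
T(8,11) = 64 + 8 + 11 = 83.

83


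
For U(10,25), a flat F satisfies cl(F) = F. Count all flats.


Flats of U(10,25): every subset of size < 10 is a flat, plus E itself.
Count = C(25,0) + C(25,1) + C(25,2) + C(25,3) + C(25,4) + C(25,5) + C(25,6) + C(25,7) + C(25,8) + C(25,9) + 1
     = 1 + 25 + 300 + 2300 + 12650 + 53130 + 177100 + 480700 + 1081575 + 2042975 + 1
     = 3850757.

3850757


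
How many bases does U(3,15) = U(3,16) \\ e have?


Deleting e from U(3,16) gives U(3,15) since n > r.
Bases of U(3,15) = C(15,3) = (15 * 14 * 13) / (1 * 2 * 3) = 455.

455


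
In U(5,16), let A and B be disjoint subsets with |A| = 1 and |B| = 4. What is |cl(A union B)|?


|A union B| = 1 + 4 = 5 (disjoint).
In U(5,16), cl(S) = S if |S| < 5, else cl(S) = E.
Since 5 >= 5, cl(A union B) = E.
|cl(A union B)| = 16.

16


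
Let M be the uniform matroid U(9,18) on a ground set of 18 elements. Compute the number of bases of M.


Bases of U(9,18) are all 9-element subsets of the 18-element ground set.
Number of bases = C(18,9).
(18 choose 9) = 48620.

48620


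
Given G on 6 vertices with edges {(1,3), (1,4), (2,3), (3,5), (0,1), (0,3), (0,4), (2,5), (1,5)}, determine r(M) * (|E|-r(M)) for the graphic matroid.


r(M) = |V| - c = 6 - 1 = 5.
nullity = |E| - r(M) = 9 - 5 = 4.
Product = 5 * 4 = 20.

20


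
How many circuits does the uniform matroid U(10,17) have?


In U(10,17), circuits are the (11)-element subsets.
Any set of 11 elements is dependent, and removing any one element gives
an independent set of size 10, so it is a minimal dependent set.
Number of circuits = C(17,11) = 12376.

12376


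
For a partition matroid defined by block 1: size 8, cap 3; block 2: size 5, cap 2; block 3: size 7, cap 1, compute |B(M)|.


A basis picks exactly ci elements from block i.
Number of bases = product of C(|Si|, ci).
= C(8,3) * C(5,2) * C(7,1)
= 56 * 10 * 7
= 3920.

3920


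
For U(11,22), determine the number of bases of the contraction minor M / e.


Contracting e from U(11,22) gives U(10,21).
Bases of U(10,21) = C(21,10) = 21! / (10! * 11!) = 352716.

352716


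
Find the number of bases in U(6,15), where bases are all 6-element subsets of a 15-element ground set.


Bases of U(6,15) are all 6-element subsets of the 15-element ground set.
Number of bases = C(15,6).
(15 choose 6) = 5005.

5005


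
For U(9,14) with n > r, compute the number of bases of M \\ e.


Deleting e from U(9,14) gives U(9,13) since n > r.
Bases of U(9,13) = C(13,9) = 715.

715


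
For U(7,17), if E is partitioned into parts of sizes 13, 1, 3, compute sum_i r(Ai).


r(Ai) = min(|Ai|, 7) for each part.
Sum = min(13,7) + min(1,7) + min(3,7)
    = 7 + 1 + 3
    = 11.

11


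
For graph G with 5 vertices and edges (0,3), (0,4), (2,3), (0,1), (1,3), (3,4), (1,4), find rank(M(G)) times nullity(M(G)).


r(M) = |V| - c = 5 - 1 = 4.
nullity = |E| - r(M) = 7 - 4 = 3.
Product = 4 * 3 = 12.

12


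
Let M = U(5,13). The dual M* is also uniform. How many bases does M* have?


The dual of U(r,n) is U(n-r, n) = U(8,13).
Bases of U(8,13) are all (8)-element subsets.
|B(M*)| = C(13,8) = 1287.

1287


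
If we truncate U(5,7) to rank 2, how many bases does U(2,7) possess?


Truncating U(5,7) to rank 2 gives U(2,7).
Bases of U(2,7) are all 2-element subsets of 7 elements.
Number of bases = C(7,2) = 7! / (2! * 5!) = 21.

21


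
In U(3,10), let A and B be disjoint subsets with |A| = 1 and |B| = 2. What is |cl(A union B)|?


|A union B| = 1 + 2 = 3 (disjoint).
In U(3,10), cl(S) = S if |S| < 3, else cl(S) = E.
Since 3 >= 3, cl(A union B) = E.
|cl(A union B)| = 10.

10


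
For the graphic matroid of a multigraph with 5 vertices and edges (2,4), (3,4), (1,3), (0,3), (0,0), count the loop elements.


In a graphic matroid, a loop is a self-loop edge (u,u) with rank 0.
Examining all 5 edges for self-loops...
Self-loops found: (0,0)
Number of loops = 1.

1


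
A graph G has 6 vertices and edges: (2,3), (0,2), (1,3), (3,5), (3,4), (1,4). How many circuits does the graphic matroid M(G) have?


A circuit in a graphic matroid = edge set of a simple cycle.
G has 6 vertices and 6 edges.
Enumerating all minimal edge subsets forming cycles...
Total circuits found: 1.

1


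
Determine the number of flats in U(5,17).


Flats of U(5,17): every subset of size < 5 is a flat, plus E itself.
Count = (17 choose 0) + (17 choose 1) + (17 choose 2) + (17 choose 3) + (17 choose 4) + 1
     = 1 + 17 + 136 + 680 + 2380 + 1
     = 3215.

3215


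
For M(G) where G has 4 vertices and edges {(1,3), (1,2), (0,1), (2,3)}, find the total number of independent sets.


An independent set in a graphic matroid is an acyclic edge subset.
G has 4 vertices and 4 edges.
Enumerate all 2^4 = 16 subsets, checking for acyclicity.
Total independent sets = 14.

14


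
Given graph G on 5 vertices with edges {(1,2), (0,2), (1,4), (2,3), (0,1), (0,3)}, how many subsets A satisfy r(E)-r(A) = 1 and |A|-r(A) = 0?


R(x,y) = sum over A in 2^E of x^(r(E)-r(A)) * y^(|A|-r(A)).
G has 5 vertices, 6 edges. r(E) = 4.
Enumerate all 2^6 = 64 subsets.
Count subsets with r(E)-r(A)=1 and |A|-r(A)=0: 18.

18


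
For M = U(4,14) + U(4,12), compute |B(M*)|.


(M1+M2)* = M1* + M2*.
M1* = U(10,14), bases: C(14,10) = 1001.
M2* = U(8,12), bases: C(12,8) = 495.
|B(M*)| = 1001 * 495 = 495495.

495495


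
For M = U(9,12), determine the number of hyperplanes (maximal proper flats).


Hyperplanes of U(9,12) are flats of rank 8.
In a uniform matroid, these are exactly the (8)-element subsets.
Count = C(12,8) = 495.

495


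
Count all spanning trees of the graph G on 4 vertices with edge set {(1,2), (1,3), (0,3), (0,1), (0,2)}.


By Kirchhoff's matrix tree theorem, the number of spanning trees equals
the determinant of any cofactor of the Laplacian matrix L.
G has 4 vertices and 5 edges.
Computing the (3 x 3) cofactor determinant gives 8.

8


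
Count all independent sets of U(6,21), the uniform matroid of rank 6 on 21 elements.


Independent sets of U(6,21) are all subsets of size <= 6.
Count = C(21,0) + C(21,1) + C(21,2) + C(21,3) + C(21,4) + C(21,5) + C(21,6)
     = 1 + 21 + 210 + 1330 + 5985 + 20349 + 54264
     = 82160.

82160


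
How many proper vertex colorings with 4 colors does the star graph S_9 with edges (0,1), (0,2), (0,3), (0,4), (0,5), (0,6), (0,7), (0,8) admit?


P(tree, k) = k * (k-1)^(8) for any tree on 9 vertices.
P(4) = 4 * 3^8 = 4 * 6561 = 26244.

26244


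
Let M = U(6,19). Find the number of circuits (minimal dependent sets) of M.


In U(6,19), circuits are the (7)-element subsets.
Any set of 7 elements is dependent, and removing any one element gives
an independent set of size 6, so it is a minimal dependent set.
Number of circuits = C(19,7) = 50388.

50388


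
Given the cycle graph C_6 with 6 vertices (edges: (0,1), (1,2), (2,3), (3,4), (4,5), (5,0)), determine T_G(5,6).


T(C_6; x,y) = x + x^2 + ... + x^(5) + y.
T(5,6) = 5^1 + 5^2 + 5^3 + 5^4 + 5^5 + 6
= 5 + 25 + 125 + 625 + 3125 + 6
= 3911.

3911


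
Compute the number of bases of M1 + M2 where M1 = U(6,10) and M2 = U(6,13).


Bases of a direct sum M1 + M2: |B| = |B(M1)| * |B(M2)|.
|B(U(6,10))| = C(10,6) = 210.
|B(U(6,13))| = C(13,6) = 1716.
Total bases = 210 * 1716 = 360360.

360360


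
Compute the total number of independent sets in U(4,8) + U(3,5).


For a direct sum, |I(M1+M2)| = |I(M1)| * |I(M2)|.
|I(U(4,8))| = sum C(8,k) for k=0..4 = 163.
|I(U(3,5))| = sum C(5,k) for k=0..3 = 26.
Total = 163 * 26 = 4238.

4238


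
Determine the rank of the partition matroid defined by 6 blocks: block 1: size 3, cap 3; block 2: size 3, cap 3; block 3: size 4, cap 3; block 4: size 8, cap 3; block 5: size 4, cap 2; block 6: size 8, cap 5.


Rank of a partition matroid = sum of min(|Si|, ci) for each block.
= min(3,3) + min(3,3) + min(4,3) + min(8,3) + min(4,2) + min(8,5)
= 3 + 3 + 3 + 3 + 2 + 5
= 19.

19


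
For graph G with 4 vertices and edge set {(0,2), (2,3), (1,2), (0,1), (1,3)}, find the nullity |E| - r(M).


Cycle rank (nullity) = |E| - r(M) = |E| - (|V| - c).
|E| = 5, |V| = 4, c = 1.
Nullity = 5 - (4 - 1) = 5 - 3 = 2.

2


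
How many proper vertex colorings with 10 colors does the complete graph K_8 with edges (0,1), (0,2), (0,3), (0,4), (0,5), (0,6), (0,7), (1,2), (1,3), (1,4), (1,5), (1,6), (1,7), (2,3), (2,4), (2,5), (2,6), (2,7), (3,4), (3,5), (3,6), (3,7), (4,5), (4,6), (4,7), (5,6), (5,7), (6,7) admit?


P(K_8, k) = k(k-1)(k-2)...(k-7).
P(10) = (10) * (9) * (8) * (7) * (6) * (5) * (4) * (3) = 1814400.

1814400


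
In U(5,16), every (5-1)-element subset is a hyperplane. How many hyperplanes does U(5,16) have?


Hyperplanes of U(5,16) are flats of rank 4.
In a uniform matroid, these are exactly the (4)-element subsets.
Count = C(16,4) = (16 * 15 * 14 * 13) / (1 * 2 * 3 * 4) = 1820.

1820


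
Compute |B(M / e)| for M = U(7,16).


Contracting e from U(7,16) gives U(6,15).
Bases of U(6,15) = C(15,6) = 15! / (6! * 9!) = 5005.

5005


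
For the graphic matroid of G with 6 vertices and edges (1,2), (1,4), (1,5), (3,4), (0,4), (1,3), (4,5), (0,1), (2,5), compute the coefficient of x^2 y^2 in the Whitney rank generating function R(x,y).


R(x,y) = sum over A in 2^E of x^(r(E)-r(A)) * y^(|A|-r(A)).
G has 6 vertices, 9 edges. r(E) = 5.
Enumerate all 2^9 = 512 subsets.
Count subsets with r(E)-r(A)=2 and |A|-r(A)=2: 4.

4


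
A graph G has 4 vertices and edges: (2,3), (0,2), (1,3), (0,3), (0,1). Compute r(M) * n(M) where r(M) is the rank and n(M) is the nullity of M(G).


r(M) = |V| - c = 4 - 1 = 3.
nullity = |E| - r(M) = 5 - 3 = 2.
Product = 3 * 2 = 6.

6


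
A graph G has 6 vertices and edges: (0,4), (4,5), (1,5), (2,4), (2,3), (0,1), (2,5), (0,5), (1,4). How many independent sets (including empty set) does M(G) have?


An independent set in a graphic matroid is an acyclic edge subset.
G has 6 vertices and 9 edges.
Enumerate all 2^9 = 512 subsets, checking for acyclicity.
Total independent sets = 256.

256


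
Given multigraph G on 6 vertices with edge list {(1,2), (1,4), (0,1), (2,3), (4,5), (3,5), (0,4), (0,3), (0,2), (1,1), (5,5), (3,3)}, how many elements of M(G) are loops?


In a graphic matroid, a loop is a self-loop edge (u,u) with rank 0.
Examining all 12 edges for self-loops...
Self-loops found: (1,1), (5,5), (3,3)
Number of loops = 3.

3


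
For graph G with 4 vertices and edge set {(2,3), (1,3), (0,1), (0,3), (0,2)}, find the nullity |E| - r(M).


Cycle rank (nullity) = |E| - r(M) = |E| - (|V| - c).
|E| = 5, |V| = 4, c = 1.
Nullity = 5 - (4 - 1) = 5 - 3 = 2.

2


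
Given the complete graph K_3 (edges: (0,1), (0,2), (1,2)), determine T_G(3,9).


T(K_3; x,y) = x^2 + x + y.
T(3,9) = 9 + 3 + 9 = 21.

21


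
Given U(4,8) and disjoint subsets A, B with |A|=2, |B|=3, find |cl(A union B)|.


|A union B| = 2 + 3 = 5 (disjoint).
In U(4,8), cl(S) = S if |S| < 4, else cl(S) = E.
Since 5 >= 4, cl(A union B) = E.
|cl(A union B)| = 8.

8


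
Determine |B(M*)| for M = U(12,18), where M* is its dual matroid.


The dual of U(r,n) is U(n-r, n) = U(6,18).
Bases of U(6,18) are all (6)-element subsets.
|B(M*)| = C(18,6) = 18564.

18564


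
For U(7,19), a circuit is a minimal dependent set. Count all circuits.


In U(7,19), circuits are the (8)-element subsets.
Any set of 8 elements is dependent, and removing any one element gives
an independent set of size 7, so it is a minimal dependent set.
Number of circuits = C(19,8) = 75582.

75582


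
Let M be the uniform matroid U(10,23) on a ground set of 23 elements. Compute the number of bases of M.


Bases of U(10,23) are all 10-element subsets of the 23-element ground set.
Number of bases = C(23,10).
(23 choose 10) = 1144066.

1144066
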